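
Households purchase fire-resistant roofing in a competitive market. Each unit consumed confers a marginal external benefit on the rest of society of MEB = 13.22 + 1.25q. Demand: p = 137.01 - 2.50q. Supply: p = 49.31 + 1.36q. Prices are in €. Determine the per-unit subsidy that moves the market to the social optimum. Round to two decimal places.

Social marginal benefit = demand + MEB = 150.23 - 1.25q.
Set SMB = MC: 150.23 - 1.25q = 49.31 + 1.36q → q* = 38.6667.
The Pigouvian subsidy equals MEB at q*: 13.22 + 1.25×38.6667 = 61.5534.

subsidy = €61.55 per unit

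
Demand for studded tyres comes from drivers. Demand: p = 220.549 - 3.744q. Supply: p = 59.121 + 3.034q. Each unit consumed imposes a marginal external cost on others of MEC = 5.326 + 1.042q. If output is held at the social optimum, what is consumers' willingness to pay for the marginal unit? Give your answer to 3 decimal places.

P = 145.812

Social marginal benefit = demand − MEC = 215.223 - 4.786q.
Set SMB = MC: 215.223 - 4.786q = 59.121 + 3.034q → q* = 19.9619.
Consumer price on the demand curve at q*: 220.549 − 3.744×19.9619 = 145.8116.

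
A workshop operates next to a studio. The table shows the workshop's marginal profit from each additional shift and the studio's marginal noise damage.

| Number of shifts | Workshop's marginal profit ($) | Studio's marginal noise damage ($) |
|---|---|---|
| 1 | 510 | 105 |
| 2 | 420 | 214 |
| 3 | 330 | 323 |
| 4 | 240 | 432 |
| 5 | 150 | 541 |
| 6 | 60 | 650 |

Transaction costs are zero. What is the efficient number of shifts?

3

Bargaining reaches the level where marginal profit last exceeds marginal noise damage.
That holds through level 3 (330 ≥ 323) but not at 4 (240 < 432).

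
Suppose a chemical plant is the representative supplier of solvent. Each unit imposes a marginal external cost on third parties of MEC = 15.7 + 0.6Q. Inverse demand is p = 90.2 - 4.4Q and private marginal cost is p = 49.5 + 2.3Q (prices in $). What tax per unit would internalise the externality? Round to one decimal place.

Social marginal cost = private MC + MEC = 65.2 + 2.9Q.
Set SMC = demand: 65.2 + 2.9Q = 90.2 - 4.4Q → Q* = 3.4247.
The Pigouvian tax equals MEC at Q*: 15.7 + 0.6×3.4247 = 17.7548.

tax = $17.8 per unit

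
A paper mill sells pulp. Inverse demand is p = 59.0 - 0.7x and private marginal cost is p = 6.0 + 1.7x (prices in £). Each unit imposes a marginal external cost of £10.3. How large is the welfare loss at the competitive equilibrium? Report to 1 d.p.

Market equilibrium (private): 6.0 + 1.7x = 59.0 - 0.7x → x_m = 22.0833.
Social marginal cost = private MC + MEC = 16.3 + 1.7x.
Set SMC = demand: 16.3 + 1.7x = 59.0 - 0.7x → x* = 17.7917.
The welfare-loss triangle has base |x_m − x*| and height MEC(x_m) (the vertical gap between SMC and demand is zero at x* and MEC at x_m).
DWL = ½ × 4.2916 × 10.3000 = 22.1017.

DWL = £22.1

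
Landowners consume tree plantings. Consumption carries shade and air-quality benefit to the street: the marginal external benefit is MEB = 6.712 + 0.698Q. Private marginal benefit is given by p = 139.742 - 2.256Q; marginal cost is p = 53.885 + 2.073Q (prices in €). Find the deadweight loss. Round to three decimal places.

DWL = €58.183

Market equilibrium (private): 53.885 + 2.073Q = 139.742 - 2.256Q → Q_m = 19.8330.
Social marginal benefit = demand + MEB = 146.454 - 1.558Q.
Set SMB = MC: 146.454 - 1.558Q = 53.885 + 2.073Q → Q* = 25.4941.
The welfare-loss triangle has base |Q_m − Q*| and height MEB(Q_m) (the vertical gap between SMB and MC is zero at Q* and MEB at Q_m).
DWL = ½ × 5.6611 × 20.5554 = 58.1831.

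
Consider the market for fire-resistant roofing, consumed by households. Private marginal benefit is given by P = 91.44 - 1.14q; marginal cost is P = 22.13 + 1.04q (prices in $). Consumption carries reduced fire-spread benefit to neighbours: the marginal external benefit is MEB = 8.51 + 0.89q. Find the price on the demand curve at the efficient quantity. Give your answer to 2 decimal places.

P = $22.67

Social marginal benefit = demand + MEB = 99.95 - 0.25q.
Set SMB = MC: 99.95 - 0.25q = 22.13 + 1.04q → q* = 60.3256.
Consumer price on the demand curve at q*: 91.44 − 1.14×60.3256 = 22.6688.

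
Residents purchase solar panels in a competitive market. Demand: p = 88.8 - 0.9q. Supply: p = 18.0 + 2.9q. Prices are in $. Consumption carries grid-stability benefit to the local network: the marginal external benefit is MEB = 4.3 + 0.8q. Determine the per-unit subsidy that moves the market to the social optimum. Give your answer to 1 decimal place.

Social marginal benefit = demand + MEB = 93.1 - 0.1q.
Set SMB = MC: 93.1 - 0.1q = 18.0 + 2.9q → q* = 25.0333.
The Pigouvian subsidy equals MEB at q*: 4.3 + 0.8×25.0333 = 24.3266.

subsidy = $24.3 per unit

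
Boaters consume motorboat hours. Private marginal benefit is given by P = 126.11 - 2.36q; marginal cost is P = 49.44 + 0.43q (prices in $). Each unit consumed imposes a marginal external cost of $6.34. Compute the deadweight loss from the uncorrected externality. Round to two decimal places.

Market equilibrium (private): 49.44 + 0.43q = 126.11 - 2.36q → q_m = 27.4803.
Social marginal benefit = demand − MEC = 119.77 - 2.36q.
Set SMB = MC: 119.77 - 2.36q = 49.44 + 0.43q → q* = 25.2079.
Height of the DWL triangle at q_m is MC(q_m) − SMB(q_m) = MEC(q_m) = 6.3400.
DWL = ½ × 2.2724 × 6.3400 = 7.2035.

DWL = $7.20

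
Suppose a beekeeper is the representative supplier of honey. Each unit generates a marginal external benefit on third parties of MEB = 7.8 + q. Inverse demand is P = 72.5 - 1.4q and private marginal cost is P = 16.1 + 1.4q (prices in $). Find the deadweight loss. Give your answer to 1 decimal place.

Market equilibrium (private): 16.1 + 1.4q = 72.5 - 1.4q → q_m = 20.1429.
Social marginal cost = private MC − MEB = 8.3 + 0.4q.
Set SMC = demand: 8.3 + 0.4q = 72.5 - 1.4q → q* = 35.6667.
The loss is the area between SMC and demand from q* to q_m; with linear curves that's a triangle of height MEB(q_m).
DWL = ½ × 15.5238 × 27.9429 = 216.8900.

DWL = $216.9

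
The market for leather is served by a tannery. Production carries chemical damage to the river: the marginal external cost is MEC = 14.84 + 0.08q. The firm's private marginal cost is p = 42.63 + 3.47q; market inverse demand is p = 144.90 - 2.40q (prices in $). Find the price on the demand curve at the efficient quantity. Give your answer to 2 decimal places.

P = $109.63

Social marginal cost = private MC + MEC = 57.47 + 3.55q.
Set SMC = demand: 57.47 + 3.55q = 144.90 - 2.40q → q* = 14.6941.
Consumer price on the demand curve at q*: 144.90 − 2.40×14.6941 = 109.6342.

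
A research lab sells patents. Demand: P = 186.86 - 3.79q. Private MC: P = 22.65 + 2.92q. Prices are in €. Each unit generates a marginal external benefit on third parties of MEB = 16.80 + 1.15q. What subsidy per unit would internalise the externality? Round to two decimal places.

Social marginal cost = private MC − MEB = 5.85 + 1.77q.
Set SMC = demand: 5.85 + 1.77q = 186.86 - 3.79q → q* = 32.5558.
The Pigouvian subsidy equals MEB at q*: 16.80 + 1.15×32.5558 = 54.2392.

subsidy = €54.24 per unit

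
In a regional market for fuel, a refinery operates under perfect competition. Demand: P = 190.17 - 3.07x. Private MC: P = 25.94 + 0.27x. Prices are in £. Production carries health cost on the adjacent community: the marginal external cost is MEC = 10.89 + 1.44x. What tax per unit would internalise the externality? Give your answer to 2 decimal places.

Social marginal cost = private MC + MEC = 36.83 + 1.71x.
Set SMC = demand: 36.83 + 1.71x = 190.17 - 3.07x → x* = 32.0795.
The Pigouvian tax equals MEC at x*: 10.89 + 1.44×32.0795 = 57.0845.

tax = £57.08 per unit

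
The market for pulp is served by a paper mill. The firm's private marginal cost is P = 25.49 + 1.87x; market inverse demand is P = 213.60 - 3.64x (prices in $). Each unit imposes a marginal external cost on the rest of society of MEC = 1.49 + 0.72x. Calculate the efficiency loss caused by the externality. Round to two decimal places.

DWL = $54.55

Market equilibrium (private): 25.49 + 1.87x = 213.60 - 3.64x → x_m = 34.1397.
Social marginal cost = private MC + MEC = 26.98 + 2.59x.
Set SMC = demand: 26.98 + 2.59x = 213.60 - 3.64x → x* = 29.9551.
The welfare-loss triangle has base |x_m − x*| and height MEC(x_m) (the vertical gap between SMC and demand is zero at x* and MEC at x_m).
DWL = ½ × 4.1846 × 26.0706 = 54.5475.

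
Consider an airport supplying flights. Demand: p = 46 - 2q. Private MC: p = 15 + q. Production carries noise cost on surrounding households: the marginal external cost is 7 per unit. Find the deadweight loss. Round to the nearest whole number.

Market equilibrium (private): 15 + q = 46 - 2q → q_m = 10.3333.
Social marginal cost = private MC + MEC = 22 + q.
Set SMC = demand: 22 + q = 46 - 2q → q* = 8.0000.
The welfare-loss triangle has base |q_m − q*| and height MEC(q_m) (the vertical gap between SMC and demand is zero at q* and MEC at q_m).
DWL = ½ × 2.3333 × 7.0000 = 8.1666.

DWL = 8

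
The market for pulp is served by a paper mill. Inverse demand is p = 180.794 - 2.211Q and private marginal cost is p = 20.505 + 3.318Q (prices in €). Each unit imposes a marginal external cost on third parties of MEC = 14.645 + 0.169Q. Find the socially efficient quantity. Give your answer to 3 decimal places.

Q* = 25.561

Social marginal cost = private MC + MEC = 35.150 + 3.487Q.
Set SMC = demand: 35.150 + 3.487Q = 180.794 - 2.211Q → Q* = 25.5605.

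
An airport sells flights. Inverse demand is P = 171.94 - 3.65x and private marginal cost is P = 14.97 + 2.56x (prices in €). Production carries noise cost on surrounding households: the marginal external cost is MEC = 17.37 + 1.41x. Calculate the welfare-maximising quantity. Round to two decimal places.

Social marginal cost = private MC + MEC = 32.34 + 3.97x.
Set SMC = demand: 32.34 + 3.97x = 171.94 - 3.65x → x* = 18.3202.

x* = 18.32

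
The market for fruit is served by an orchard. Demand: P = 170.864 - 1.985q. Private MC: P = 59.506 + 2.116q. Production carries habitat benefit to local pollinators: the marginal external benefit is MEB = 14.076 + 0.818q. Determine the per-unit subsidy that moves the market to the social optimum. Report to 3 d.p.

Social marginal cost = private MC − MEB = 45.430 + 1.298q.
Set SMC = demand: 45.430 + 1.298q = 170.864 - 1.985q → q* = 38.2071.
The Pigouvian subsidy equals MEB at q*: 14.076 + 0.818×38.2071 = 45.3294.

subsidy = 45.329 per unit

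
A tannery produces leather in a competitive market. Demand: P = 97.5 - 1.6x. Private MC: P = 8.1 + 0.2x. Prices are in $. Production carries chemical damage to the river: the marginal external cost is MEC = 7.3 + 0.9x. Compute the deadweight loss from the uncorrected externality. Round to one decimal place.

DWL = $500.7

Market equilibrium (private): 8.1 + 0.2x = 97.5 - 1.6x → x_m = 49.6667.
Social marginal cost = private MC + MEC = 15.4 + 1.1x.
Set SMC = demand: 15.4 + 1.1x = 97.5 - 1.6x → x* = 30.4074.
The loss is the area between SMC and demand from x* to x_m; with linear curves that's a triangle of height MEC(x_m).
DWL = ½ × 19.2593 × 52.0000 = 500.7418.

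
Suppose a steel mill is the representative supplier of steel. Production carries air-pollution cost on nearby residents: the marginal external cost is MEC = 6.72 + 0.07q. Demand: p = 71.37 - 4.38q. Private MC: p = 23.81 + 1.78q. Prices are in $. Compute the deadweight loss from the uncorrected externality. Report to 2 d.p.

DWL = $4.23

Market equilibrium (private): 23.81 + 1.78q = 71.37 - 4.38q → q_m = 7.7208.
Social marginal cost = private MC + MEC = 30.53 + 1.85q.
Set SMC = demand: 30.53 + 1.85q = 71.37 - 4.38q → q* = 6.5554.
The loss is the area between SMC and demand from q* to q_m; with linear curves that's a triangle of height MEC(q_m).
DWL = ½ × 1.1654 × 7.2605 = 4.2307.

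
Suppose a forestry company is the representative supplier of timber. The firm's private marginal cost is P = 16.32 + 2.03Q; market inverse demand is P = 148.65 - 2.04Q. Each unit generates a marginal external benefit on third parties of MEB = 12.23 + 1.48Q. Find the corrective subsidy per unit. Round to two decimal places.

Social marginal cost = private MC − MEB = 4.09 + 0.55Q.
Set SMC = demand: 4.09 + 0.55Q = 148.65 - 2.04Q → Q* = 55.8147.
The Pigouvian subsidy equals MEB at Q*: 12.23 + 1.48×55.8147 = 94.8358.

subsidy = 94.84 per unit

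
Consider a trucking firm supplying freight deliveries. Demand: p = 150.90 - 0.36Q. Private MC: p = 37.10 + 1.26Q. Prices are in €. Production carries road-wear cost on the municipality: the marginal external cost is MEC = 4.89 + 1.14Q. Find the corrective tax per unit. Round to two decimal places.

Social marginal cost = private MC + MEC = 41.99 + 2.40Q.
Set SMC = demand: 41.99 + 2.40Q = 150.90 - 0.36Q → Q* = 39.4601.
The Pigouvian tax equals MEC at Q*: 4.89 + 1.14×39.4601 = 49.8745.

tax = €49.87 per unit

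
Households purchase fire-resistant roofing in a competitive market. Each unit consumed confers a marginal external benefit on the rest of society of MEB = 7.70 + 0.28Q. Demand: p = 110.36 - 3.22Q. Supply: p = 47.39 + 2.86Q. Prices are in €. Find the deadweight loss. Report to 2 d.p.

DWL = €9.69

Market equilibrium (private): 47.39 + 2.86Q = 110.36 - 3.22Q → Q_m = 10.3569.
Social marginal benefit = demand + MEB = 118.06 - 2.94Q.
Set SMB = MC: 118.06 - 2.94Q = 47.39 + 2.86Q → Q* = 12.1845.
The loss is the area between SMB and MC from Q* to Q_m; with linear curves that's a triangle of height MEB(Q_m).
DWL = ½ × 1.8276 × 10.5999 = 9.6862.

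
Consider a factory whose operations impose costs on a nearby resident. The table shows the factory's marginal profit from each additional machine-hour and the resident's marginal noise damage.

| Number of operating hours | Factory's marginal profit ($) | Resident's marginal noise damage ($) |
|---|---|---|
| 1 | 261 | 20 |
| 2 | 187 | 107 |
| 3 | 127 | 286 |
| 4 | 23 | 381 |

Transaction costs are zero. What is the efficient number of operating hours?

Bargaining reaches the level where marginal profit last exceeds marginal noise damage.
That holds through level 2 (187 ≥ 107) but not at 3 (127 < 286).

2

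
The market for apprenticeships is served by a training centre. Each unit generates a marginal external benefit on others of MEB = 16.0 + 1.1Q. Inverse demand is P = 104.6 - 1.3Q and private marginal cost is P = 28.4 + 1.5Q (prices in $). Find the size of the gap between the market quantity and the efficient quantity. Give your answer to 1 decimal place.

Market equilibrium (private): 28.4 + 1.5Q = 104.6 - 1.3Q → Q_m = 27.2143.
Social marginal cost = private MC − MEB = 12.4 + 0.4Q.
Set SMC = demand: 12.4 + 0.4Q = 104.6 - 1.3Q → Q* = 54.2353.
Gap = |27.2143 − 54.2353| = 27.0210.

27.0 units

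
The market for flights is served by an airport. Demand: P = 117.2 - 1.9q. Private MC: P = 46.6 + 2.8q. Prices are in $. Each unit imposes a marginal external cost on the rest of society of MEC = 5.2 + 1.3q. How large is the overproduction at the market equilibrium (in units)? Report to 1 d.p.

4.1 units

Market equilibrium (private): 46.6 + 2.8q = 117.2 - 1.9q → q_m = 15.0213.
Social marginal cost = private MC + MEC = 51.8 + 4.1q.
Set SMC = demand: 51.8 + 4.1q = 117.2 - 1.9q → q* = 10.9000.
Gap = |15.0213 − 10.9000| = 4.1213.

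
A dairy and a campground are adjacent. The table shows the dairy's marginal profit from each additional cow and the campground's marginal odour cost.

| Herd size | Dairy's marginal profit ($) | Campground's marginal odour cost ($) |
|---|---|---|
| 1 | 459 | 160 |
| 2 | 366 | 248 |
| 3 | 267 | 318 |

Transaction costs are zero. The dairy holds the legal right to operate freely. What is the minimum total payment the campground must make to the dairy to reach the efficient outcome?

Left alone the dairy would choose level 3 (marginal profit stays positive).
Efficient level: k* = 2 (marginal profit ≥ marginal odour cost through 2).
The campground must at least cover the dairy's forgone profit from cutting 3→2: 267 = 267.

$267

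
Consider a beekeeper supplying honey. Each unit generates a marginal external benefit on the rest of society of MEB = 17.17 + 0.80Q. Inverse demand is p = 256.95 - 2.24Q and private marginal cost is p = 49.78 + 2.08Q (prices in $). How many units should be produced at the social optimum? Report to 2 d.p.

Social marginal cost = private MC − MEB = 32.61 + 1.28Q.
Set SMC = demand: 32.61 + 1.28Q = 256.95 - 2.24Q → Q* = 63.7330.

Q* = 63.73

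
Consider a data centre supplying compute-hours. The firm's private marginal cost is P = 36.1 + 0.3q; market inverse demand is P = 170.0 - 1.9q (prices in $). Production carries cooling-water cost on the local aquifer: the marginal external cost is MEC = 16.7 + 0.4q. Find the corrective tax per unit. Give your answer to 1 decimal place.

tax = $34.7 per unit

Social marginal cost = private MC + MEC = 52.8 + 0.7q.
Set SMC = demand: 52.8 + 0.7q = 170.0 - 1.9q → q* = 45.0769.
The Pigouvian tax equals MEC at q*: 16.7 + 0.4×45.0769 = 34.7308.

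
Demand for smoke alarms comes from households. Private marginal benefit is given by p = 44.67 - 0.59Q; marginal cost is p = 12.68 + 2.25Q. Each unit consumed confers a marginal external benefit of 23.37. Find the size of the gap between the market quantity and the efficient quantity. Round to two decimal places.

Market equilibrium (private): 12.68 + 2.25Q = 44.67 - 0.59Q → Q_m = 11.2641.
Social marginal benefit = demand + MEB = 68.04 - 0.59Q.
Set SMB = MC: 68.04 - 0.59Q = 12.68 + 2.25Q → Q* = 19.4930.
Gap = |11.2641 − 19.4930| = 8.2289.

8.23 units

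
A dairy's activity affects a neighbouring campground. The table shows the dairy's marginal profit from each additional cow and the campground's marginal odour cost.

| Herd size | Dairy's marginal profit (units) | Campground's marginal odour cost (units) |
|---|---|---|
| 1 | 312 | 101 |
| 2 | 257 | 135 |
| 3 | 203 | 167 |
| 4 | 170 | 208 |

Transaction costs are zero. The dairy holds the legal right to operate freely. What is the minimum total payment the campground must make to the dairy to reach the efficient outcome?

170

Left alone the dairy would choose level 4 (marginal profit stays positive).
Efficient level: k* = 3 (marginal profit ≥ marginal odour cost through 3).
The campground must at least cover the dairy's forgone profit from cutting 4→3: 170 = 170.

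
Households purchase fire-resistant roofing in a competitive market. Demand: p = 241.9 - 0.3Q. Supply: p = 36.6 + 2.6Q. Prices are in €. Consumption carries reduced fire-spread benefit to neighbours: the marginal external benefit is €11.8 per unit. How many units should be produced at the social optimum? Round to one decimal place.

Q* = 74.9

Social marginal benefit = demand + MEB = 253.7 - 0.3Q.
Set SMB = MC: 253.7 - 0.3Q = 36.6 + 2.6Q → Q* = 74.8621.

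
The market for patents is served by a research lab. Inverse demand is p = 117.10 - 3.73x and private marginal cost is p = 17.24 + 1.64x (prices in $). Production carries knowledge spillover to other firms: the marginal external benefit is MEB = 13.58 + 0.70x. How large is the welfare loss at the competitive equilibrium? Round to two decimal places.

DWL = $75.74

Market equilibrium (private): 17.24 + 1.64x = 117.10 - 3.73x → x_m = 18.5959.
Social marginal cost = private MC − MEB = 3.66 + 0.94x.
Set SMC = demand: 3.66 + 0.94x = 117.10 - 3.73x → x* = 24.2912.
The welfare-loss triangle has base |x_m − x*| and height MEB(x_m) (the vertical gap between SMC and demand is zero at x* and MEB at x_m).
DWL = ½ × 5.6953 × 26.5971 = 75.7392.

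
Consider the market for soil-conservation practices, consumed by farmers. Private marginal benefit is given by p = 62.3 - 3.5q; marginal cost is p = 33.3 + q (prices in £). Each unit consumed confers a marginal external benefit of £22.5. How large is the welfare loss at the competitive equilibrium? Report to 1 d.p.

DWL = £56.3

Market equilibrium (private): 33.3 + q = 62.3 - 3.5q → q_m = 6.4444.
Social marginal benefit = demand + MEB = 84.8 - 3.5q.
Set SMB = MC: 84.8 - 3.5q = 33.3 + q → q* = 11.4444.
The welfare-loss triangle has base |q_m − q*| and height MEB(q_m) (the vertical gap between SMB and MC is zero at q* and MEB at q_m).
DWL = ½ × 5.0000 × 22.5000 = 56.2500.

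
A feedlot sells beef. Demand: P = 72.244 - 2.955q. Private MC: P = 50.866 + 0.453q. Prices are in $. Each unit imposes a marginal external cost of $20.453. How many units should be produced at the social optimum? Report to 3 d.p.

q* = 0.271

Social marginal cost = private MC + MEC = 71.319 + 0.453q.
Set SMC = demand: 71.319 + 0.453q = 72.244 - 2.955q → q* = 0.2714.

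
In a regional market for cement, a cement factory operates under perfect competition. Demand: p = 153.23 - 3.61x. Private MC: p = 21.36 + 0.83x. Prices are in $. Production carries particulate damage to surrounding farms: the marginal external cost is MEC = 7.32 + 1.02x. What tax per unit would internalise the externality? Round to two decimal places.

tax = $30.59 per unit

Social marginal cost = private MC + MEC = 28.68 + 1.85x.
Set SMC = demand: 28.68 + 1.85x = 153.23 - 3.61x → x* = 22.8114.
The Pigouvian tax equals MEC at x*: 7.32 + 1.02×22.8114 = 30.5876.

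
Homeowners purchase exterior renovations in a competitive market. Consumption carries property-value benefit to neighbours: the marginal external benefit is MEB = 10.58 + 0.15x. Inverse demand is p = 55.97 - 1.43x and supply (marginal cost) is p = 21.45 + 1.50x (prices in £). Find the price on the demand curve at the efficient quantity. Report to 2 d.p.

Social marginal benefit = demand + MEB = 66.55 - 1.28x.
Set SMB = MC: 66.55 - 1.28x = 21.45 + 1.50x → x* = 16.2230.
Consumer price on the demand curve at x*: 55.97 − 1.43×16.2230 = 32.7711.

P = £32.77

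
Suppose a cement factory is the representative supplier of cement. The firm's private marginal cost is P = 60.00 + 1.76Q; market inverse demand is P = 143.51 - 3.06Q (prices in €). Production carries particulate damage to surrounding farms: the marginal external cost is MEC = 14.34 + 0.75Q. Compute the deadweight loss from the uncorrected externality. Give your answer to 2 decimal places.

Market equilibrium (private): 60.00 + 1.76Q = 143.51 - 3.06Q → Q_m = 17.3257.
Social marginal cost = private MC + MEC = 74.34 + 2.51Q.
Set SMC = demand: 74.34 + 2.51Q = 143.51 - 3.06Q → Q* = 12.4183.
The welfare-loss triangle has base |Q_m − Q*| and height MEC(Q_m) (the vertical gap between SMC and demand is zero at Q* and MEC at Q_m).
DWL = ½ × 4.9074 × 27.3343 = 67.0702.

DWL = €67.07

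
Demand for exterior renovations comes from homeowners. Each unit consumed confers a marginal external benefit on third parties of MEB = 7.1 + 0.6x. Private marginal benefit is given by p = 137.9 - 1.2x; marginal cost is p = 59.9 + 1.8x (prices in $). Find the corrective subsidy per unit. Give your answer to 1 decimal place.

Social marginal benefit = demand + MEB = 145.0 - 0.6x.
Set SMB = MC: 145.0 - 0.6x = 59.9 + 1.8x → x* = 35.4583.
The Pigouvian subsidy equals MEB at x*: 7.1 + 0.6×35.4583 = 28.3750.

subsidy = $28.4 per unit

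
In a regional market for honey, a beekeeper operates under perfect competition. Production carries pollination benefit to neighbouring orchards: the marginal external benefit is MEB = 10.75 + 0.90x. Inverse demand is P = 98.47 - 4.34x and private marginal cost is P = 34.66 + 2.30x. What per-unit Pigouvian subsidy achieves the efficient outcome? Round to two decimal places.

Social marginal cost = private MC − MEB = 23.91 + 1.40x.
Set SMC = demand: 23.91 + 1.40x = 98.47 - 4.34x → x* = 12.9895.
The Pigouvian subsidy equals MEB at x*: 10.75 + 0.90×12.9895 = 22.4406.

subsidy = 22.44 per unit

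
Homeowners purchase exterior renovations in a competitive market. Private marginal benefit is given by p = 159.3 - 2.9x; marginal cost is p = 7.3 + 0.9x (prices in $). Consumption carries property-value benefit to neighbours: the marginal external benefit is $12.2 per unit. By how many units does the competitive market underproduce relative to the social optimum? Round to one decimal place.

Market equilibrium (private): 7.3 + 0.9x = 159.3 - 2.9x → x_m = 40.0000.
Social marginal benefit = demand + MEB = 171.5 - 2.9x.
Set SMB = MC: 171.5 - 2.9x = 7.3 + 0.9x → x* = 43.2105.
Gap = |40.0000 − 43.2105| = 3.2105.

3.2 units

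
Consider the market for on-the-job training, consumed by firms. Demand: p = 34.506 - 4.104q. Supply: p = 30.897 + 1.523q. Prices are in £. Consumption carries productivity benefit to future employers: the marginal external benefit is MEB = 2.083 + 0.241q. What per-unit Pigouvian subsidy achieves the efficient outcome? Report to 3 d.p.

subsidy = £2.338 per unit

Social marginal benefit = demand + MEB = 36.589 - 3.863q.
Set SMB = MC: 36.589 - 3.863q = 30.897 + 1.523q → q* = 1.0568.
The Pigouvian subsidy equals MEB at q*: 2.083 + 0.241×1.0568 = 2.3377.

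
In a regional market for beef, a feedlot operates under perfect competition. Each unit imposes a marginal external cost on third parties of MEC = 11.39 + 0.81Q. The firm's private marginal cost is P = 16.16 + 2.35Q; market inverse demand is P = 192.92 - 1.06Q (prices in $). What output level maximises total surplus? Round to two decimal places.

Q* = 39.19

Social marginal cost = private MC + MEC = 27.55 + 3.16Q.
Set SMC = demand: 27.55 + 3.16Q = 192.92 - 1.06Q → Q* = 39.1872.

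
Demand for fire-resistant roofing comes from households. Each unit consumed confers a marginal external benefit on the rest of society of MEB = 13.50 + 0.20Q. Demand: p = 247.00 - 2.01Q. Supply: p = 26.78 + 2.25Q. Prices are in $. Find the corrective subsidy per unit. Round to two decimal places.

subsidy = $25.01 per unit

Social marginal benefit = demand + MEB = 260.50 - 1.81Q.
Set SMB = MC: 260.50 - 1.81Q = 26.78 + 2.25Q → Q* = 57.5665.
The Pigouvian subsidy equals MEB at Q*: 13.50 + 0.20×57.5665 = 25.0133.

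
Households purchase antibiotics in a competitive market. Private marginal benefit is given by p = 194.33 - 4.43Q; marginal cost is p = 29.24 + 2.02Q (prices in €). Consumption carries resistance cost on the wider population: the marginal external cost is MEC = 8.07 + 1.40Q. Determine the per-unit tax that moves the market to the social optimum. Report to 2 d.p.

tax = €36.07 per unit

Social marginal benefit = demand − MEC = 186.26 - 5.83Q.
Set SMB = MC: 186.26 - 5.83Q = 29.24 + 2.02Q → Q* = 20.0025.
The Pigouvian tax equals MEC at Q*: 8.07 + 1.40×20.0025 = 36.0735.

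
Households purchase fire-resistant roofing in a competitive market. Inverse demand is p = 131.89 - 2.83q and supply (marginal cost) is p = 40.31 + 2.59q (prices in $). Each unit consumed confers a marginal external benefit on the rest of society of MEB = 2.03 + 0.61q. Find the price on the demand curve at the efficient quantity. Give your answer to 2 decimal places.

P = $76.81

Social marginal benefit = demand + MEB = 133.92 - 2.22q.
Set SMB = MC: 133.92 - 2.22q = 40.31 + 2.59q → q* = 19.4615.
Consumer price on the demand curve at q*: 131.89 − 2.83×19.4615 = 76.8140.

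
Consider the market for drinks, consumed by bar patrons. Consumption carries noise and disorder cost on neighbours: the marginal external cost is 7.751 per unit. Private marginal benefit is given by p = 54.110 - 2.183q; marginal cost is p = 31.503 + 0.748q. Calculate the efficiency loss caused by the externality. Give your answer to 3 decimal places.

Market equilibrium (private): 31.503 + 0.748q = 54.110 - 2.183q → q_m = 7.7131.
Social marginal benefit = demand − MEC = 46.359 - 2.183q.
Set SMB = MC: 46.359 - 2.183q = 31.503 + 0.748q → q* = 5.0686.
The loss is the area between SMB and MC from q* to q_m; with linear curves that's a triangle of height MEC(q_m).
DWL = ½ × 2.6445 × 7.7510 = 10.2488.

DWL = 10.249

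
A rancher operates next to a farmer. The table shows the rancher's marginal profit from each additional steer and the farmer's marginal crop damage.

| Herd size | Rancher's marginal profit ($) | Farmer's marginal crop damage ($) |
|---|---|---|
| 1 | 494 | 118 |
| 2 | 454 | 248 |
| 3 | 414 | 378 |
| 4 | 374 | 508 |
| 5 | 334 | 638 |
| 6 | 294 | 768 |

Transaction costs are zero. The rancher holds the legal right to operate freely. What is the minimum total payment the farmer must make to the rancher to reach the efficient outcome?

Left alone the rancher would choose level 6 (marginal profit stays positive).
Efficient level: k* = 3 (marginal profit ≥ marginal crop damage through 3).
The farmer must at least cover the rancher's forgone profit from cutting 6→3: 374 + 334 + 294 = 1002.

$1002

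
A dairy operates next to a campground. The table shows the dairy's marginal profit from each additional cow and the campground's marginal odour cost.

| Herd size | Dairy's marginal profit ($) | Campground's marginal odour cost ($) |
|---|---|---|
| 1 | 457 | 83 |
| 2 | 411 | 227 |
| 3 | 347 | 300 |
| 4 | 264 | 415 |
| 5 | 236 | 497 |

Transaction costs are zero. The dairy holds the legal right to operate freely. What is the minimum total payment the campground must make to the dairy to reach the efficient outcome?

Left alone the dairy would choose level 5 (marginal profit stays positive).
Efficient level: k* = 3 (marginal profit ≥ marginal odour cost through 3).
The campground must at least cover the dairy's forgone profit from cutting 5→3: 264 + 236 = 500.

$500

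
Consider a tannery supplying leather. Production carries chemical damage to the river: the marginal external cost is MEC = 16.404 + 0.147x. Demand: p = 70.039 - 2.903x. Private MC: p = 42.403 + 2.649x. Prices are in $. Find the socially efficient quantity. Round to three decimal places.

Social marginal cost = private MC + MEC = 58.807 + 2.796x.
Set SMC = demand: 58.807 + 2.796x = 70.039 - 2.903x → x* = 1.9709.

x* = 1.971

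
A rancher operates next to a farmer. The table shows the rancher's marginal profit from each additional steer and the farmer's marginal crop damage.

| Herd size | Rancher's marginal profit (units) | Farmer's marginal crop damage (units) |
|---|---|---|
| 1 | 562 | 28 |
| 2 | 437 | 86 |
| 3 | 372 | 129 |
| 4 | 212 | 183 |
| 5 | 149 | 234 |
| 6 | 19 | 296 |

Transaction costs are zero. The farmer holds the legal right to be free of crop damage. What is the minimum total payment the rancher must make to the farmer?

Efficient level: marginal profit ≥ marginal crop damage through level 4, so k* = 4.
With the farmer holding the right, the rancher must at least compensate total damage at k*: 28 + 86 + 129 + 183 = 426.

426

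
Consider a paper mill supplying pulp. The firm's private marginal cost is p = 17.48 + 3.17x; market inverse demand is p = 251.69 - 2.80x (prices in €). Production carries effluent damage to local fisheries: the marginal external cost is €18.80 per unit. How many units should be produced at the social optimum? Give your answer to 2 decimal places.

x* = 36.08

Social marginal cost = private MC + MEC = 36.28 + 3.17x.
Set SMC = demand: 36.28 + 3.17x = 251.69 - 2.80x → x* = 36.0821.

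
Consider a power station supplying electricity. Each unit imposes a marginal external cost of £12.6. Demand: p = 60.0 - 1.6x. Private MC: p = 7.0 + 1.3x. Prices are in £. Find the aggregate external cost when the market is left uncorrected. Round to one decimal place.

£230.3

Market equilibrium (private): 7.0 + 1.3x = 60.0 - 1.6x → x_m = 18.2759.
Total external cost = MEC × x_m = 12.6 × 18.2759 = 230.2763.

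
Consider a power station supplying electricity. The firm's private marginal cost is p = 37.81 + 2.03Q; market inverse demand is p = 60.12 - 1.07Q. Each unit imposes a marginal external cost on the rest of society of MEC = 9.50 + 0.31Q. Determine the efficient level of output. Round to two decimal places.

Social marginal cost = private MC + MEC = 47.31 + 2.34Q.
Set SMC = demand: 47.31 + 2.34Q = 60.12 - 1.07Q → Q* = 3.7566.

Q* = 3.76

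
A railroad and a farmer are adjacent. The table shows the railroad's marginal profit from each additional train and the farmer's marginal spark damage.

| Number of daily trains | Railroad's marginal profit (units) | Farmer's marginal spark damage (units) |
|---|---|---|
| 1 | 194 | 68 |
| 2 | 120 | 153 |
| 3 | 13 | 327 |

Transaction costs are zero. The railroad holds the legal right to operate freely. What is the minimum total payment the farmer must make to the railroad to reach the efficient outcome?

Left alone the railroad would choose level 3 (marginal profit stays positive).
Efficient level: k* = 1 (marginal profit ≥ marginal spark damage through 1).
The farmer must at least cover the railroad's forgone profit from cutting 3→1: 120 + 13 = 133.

133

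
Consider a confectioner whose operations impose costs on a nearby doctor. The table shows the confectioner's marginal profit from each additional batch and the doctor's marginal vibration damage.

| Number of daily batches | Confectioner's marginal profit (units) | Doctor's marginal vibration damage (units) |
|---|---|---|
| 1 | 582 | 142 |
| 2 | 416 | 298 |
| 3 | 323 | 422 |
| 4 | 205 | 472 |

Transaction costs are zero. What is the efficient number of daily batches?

Bargaining reaches the level where marginal profit last exceeds marginal vibration damage.
That holds through level 2 (416 ≥ 298) but not at 3 (323 < 422).

2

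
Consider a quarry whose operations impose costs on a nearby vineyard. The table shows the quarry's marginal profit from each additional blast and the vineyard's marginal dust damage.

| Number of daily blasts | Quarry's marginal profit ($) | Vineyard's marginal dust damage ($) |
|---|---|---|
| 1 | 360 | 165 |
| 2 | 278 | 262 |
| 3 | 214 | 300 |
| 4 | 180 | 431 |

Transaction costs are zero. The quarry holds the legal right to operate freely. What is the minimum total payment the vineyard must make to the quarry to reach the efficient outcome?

$394

Left alone the quarry would choose level 4 (marginal profit stays positive).
Efficient level: k* = 2 (marginal profit ≥ marginal dust damage through 2).
The vineyard must at least cover the quarry's forgone profit from cutting 4→2: 214 + 180 = 394.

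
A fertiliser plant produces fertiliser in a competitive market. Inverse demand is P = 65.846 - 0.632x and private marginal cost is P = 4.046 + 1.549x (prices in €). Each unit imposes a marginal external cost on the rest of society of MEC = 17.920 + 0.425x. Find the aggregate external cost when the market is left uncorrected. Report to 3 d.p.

Market equilibrium (private): 4.046 + 1.549x = 65.846 - 0.632x → x_m = 28.3356.
Total external cost = ∫₀^{x_m} (17.920 + 0.425x) dx = 17.920×28.3356 + ½×0.425×28.3356² = 678.3915.

€678.392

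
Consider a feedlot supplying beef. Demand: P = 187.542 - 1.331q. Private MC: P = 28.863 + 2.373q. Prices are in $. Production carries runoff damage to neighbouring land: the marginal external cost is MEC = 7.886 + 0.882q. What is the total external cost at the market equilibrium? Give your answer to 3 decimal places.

$1147.184

Market equilibrium (private): 28.863 + 2.373q = 187.542 - 1.331q → q_m = 42.8399.
Total external cost = ∫₀^{q_m} (7.886 + 0.882q) dq = 7.886×42.8399 + ½×0.882×42.8399² = 1147.1838.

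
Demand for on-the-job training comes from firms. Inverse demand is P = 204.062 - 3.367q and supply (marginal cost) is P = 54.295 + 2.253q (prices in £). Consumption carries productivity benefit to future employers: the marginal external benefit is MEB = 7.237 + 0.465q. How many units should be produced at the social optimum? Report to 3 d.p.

Social marginal benefit = demand + MEB = 211.299 - 2.902q.
Set SMB = MC: 211.299 - 2.902q = 54.295 + 2.253q → q* = 30.4566.

q* = 30.457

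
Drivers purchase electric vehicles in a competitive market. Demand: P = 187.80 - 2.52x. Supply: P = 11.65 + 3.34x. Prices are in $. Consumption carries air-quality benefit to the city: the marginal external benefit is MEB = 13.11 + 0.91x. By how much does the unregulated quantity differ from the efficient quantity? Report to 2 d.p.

8.17 units

Market equilibrium (private): 11.65 + 3.34x = 187.80 - 2.52x → x_m = 30.0597.
Social marginal benefit = demand + MEB = 200.91 - 1.61x.
Set SMB = MC: 200.91 - 1.61x = 11.65 + 3.34x → x* = 38.2343.
Gap = |30.0597 − 38.2343| = 8.1746.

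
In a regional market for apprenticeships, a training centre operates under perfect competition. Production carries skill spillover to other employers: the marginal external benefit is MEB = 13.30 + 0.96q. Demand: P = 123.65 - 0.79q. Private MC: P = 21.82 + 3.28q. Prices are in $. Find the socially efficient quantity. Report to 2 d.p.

Social marginal cost = private MC − MEB = 8.52 + 2.32q.
Set SMC = demand: 8.52 + 2.32q = 123.65 - 0.79q → q* = 37.0193.

q* = 37.02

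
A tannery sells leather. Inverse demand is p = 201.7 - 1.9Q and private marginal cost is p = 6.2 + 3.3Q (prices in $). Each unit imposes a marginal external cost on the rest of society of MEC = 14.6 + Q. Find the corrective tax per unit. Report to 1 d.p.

tax = $43.8 per unit

Social marginal cost = private MC + MEC = 20.8 + 4.3Q.
Set SMC = demand: 20.8 + 4.3Q = 201.7 - 1.9Q → Q* = 29.1774.
The Pigouvian tax equals MEC at Q*: 14.6 + 1.0×29.1774 = 43.7774.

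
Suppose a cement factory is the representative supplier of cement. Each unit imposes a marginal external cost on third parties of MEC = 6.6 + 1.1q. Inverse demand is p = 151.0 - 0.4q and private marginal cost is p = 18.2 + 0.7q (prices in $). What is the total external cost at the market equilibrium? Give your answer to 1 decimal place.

$8813.1

Market equilibrium (private): 18.2 + 0.7q = 151.0 - 0.4q → q_m = 120.7273.
Total external cost = ∫₀^{q_m} (6.6 + 1.1q) dq = 6.6×120.7273 + ½×1.1×120.7273² = 8813.0947.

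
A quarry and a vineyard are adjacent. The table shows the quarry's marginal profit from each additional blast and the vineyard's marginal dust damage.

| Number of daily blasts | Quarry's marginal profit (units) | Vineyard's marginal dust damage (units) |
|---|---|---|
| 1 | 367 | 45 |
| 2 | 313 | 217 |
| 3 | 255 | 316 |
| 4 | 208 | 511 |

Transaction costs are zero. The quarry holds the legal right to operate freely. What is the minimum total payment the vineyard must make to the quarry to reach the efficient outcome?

Left alone the quarry would choose level 4 (marginal profit stays positive).
Efficient level: k* = 2 (marginal profit ≥ marginal dust damage through 2).
The vineyard must at least cover the quarry's forgone profit from cutting 4→2: 255 + 208 = 463.

463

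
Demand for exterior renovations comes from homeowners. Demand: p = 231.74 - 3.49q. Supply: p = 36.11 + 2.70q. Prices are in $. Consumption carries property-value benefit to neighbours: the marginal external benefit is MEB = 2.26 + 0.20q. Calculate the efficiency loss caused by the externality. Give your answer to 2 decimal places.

Market equilibrium (private): 36.11 + 2.70q = 231.74 - 3.49q → q_m = 31.6042.
Social marginal benefit = demand + MEB = 234.00 - 3.29q.
Set SMB = MC: 234.00 - 3.29q = 36.11 + 2.70q → q* = 33.0367.
The welfare-loss triangle has base |q_m − q*| and height MEB(q_m) (the vertical gap between SMB and MC is zero at q* and MEB at q_m).
DWL = ½ × 1.4325 × 8.5808 = 6.1460.

DWL = $6.15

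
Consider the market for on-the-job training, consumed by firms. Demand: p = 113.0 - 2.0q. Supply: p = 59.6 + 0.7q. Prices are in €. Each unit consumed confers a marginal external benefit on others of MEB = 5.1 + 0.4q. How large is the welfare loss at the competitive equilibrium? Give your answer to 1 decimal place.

Market equilibrium (private): 59.6 + 0.7q = 113.0 - 2.0q → q_m = 19.7778.
Social marginal benefit = demand + MEB = 118.1 - 1.6q.
Set SMB = MC: 118.1 - 1.6q = 59.6 + 0.7q → q* = 25.4348.
Height of the DWL triangle at q_m is SMB(q_m) − MC(q_m) = MEB(q_m) = 13.0111.
DWL = ½ × 5.6570 × 13.0111 = 36.8019.

DWL = €36.8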